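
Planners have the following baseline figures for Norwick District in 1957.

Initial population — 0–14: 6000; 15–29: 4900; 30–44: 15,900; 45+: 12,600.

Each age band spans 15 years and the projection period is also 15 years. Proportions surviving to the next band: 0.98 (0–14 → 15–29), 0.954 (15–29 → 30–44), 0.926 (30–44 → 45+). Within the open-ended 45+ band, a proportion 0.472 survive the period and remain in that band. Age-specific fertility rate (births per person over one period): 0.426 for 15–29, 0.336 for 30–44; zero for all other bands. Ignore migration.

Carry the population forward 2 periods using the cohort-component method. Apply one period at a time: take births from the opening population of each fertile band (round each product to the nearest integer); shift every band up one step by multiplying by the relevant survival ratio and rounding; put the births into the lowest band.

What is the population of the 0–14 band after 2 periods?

4076

Call the groups 1 to 4, youngest first.
After projecting period 1:
Births: 4900 × 0.426 = 2087  |  15900 × 0.336 = 5342 — total 7429
Group 2: 6000 × 0.98 = 5880
Group 3: 4900 × 0.954 = 4675
Group 4: 15900 × 0.926 + 12600 × 0.472 = 14723 + 5947 = 20670
→ [7429, 5880, 4675, 20670]
After projecting period 2:
Births: 5880 × 0.426 = 2505  |  4675 × 0.336 = 1571 — total 4076
Group 2: 7429 × 0.98 = 7280
Group 3: 5880 × 0.954 = 5610
Group 4: 4675 × 0.926 + 20670 × 0.472 = 4329 + 9756 = 14085
→ [4076, 7280, 5610, 14085]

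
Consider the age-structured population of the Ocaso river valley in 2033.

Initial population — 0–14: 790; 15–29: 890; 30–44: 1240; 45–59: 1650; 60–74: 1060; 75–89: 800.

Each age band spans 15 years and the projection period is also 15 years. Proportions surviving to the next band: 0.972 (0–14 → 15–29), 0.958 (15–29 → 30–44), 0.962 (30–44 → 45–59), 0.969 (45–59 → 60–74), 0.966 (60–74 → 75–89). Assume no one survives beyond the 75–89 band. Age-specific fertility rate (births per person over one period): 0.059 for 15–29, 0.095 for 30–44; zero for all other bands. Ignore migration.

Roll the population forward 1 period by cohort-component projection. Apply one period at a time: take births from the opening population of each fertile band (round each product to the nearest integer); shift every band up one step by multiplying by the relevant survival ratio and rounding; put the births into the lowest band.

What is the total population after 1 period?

5608

[period 1]
Births: 890 × 0.059 = 53 ; 1240 × 0.095 = 118 → 171
15–29: 790 × 0.972 = 768
30–44: 890 × 0.958 = 853
45–59: 1240 × 0.962 = 1193
60–74: 1650 × 0.969 = 1599
75–89: 1060 × 0.966 = 1024
Population now: 0–14=171, 15–29=768, 30–44=853, 45–59=1193, 60–74=1599, 75–89=1024
Total after period 1: 171 + 768 + 853 + 1193 + 1599 + 1024 = 5608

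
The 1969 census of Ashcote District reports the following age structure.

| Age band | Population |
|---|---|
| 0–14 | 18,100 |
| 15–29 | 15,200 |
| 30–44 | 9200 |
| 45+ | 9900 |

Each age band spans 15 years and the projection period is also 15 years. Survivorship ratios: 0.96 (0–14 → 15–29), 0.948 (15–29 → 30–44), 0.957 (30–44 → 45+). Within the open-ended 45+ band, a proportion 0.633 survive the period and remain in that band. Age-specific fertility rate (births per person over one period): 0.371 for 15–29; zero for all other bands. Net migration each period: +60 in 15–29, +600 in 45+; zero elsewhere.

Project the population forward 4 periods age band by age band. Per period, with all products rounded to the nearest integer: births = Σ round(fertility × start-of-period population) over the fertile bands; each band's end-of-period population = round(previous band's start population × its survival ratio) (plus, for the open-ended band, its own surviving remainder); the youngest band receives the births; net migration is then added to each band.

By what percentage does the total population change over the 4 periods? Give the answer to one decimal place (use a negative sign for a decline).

-31.3

Numbering the groups 1..4 from youngest to oldest:
— Period 1 —
Births: 15200 * 0.371 = 5639
Group 2: 18100 * 0.96 = 17376
Group 3: 15200 * 0.948 = 14410
Group 4: 9200 * 0.957 + 9900 * 0.633 = 8804 + 6267 = 15071
Net migration: Group 2 + 60 → 17436; Group 4 + 600 → 15671
End of period: [5639, 17436, 14410, 15671]
— Period 2 —
Births: 17436 * 0.371 = 6469
Group 2: 5639 * 0.96 = 5413
Group 3: 17436 * 0.948 = 16529
Group 4: 14410 * 0.957 + 15671 * 0.633 = 13790 + 9920 = 23710
Net migration: Group 2 + 60 → 5473; Group 4 + 600 → 24310
End of period: [6469, 5473, 16529, 24310]
— Period 3 —
Births: 5473 * 0.371 = 2030
Group 2: 6469 * 0.96 = 6210
Group 3: 5473 * 0.948 = 5188
Group 4: 16529 * 0.957 + 24310 * 0.633 = 15818 + 15388 = 31206
Net migration: Group 2 + 60 → 6270; Group 4 + 600 → 31806
End of period: [2030, 6270, 5188, 31806]
— Period 4 —
Births: 6270 * 0.371 = 2326
Group 2: 2030 * 0.96 = 1949
Group 3: 6270 * 0.948 = 5944
Group 4: 5188 * 0.957 + 31806 * 0.633 = 4965 + 20133 = 25098
Net migration: Group 2 + 60 → 2009; Group 4 + 600 → 25698
End of period: [2326, 2009, 5944, 25698]
Total: 52400 → 35977; change = -16423; percentage change = -31.3%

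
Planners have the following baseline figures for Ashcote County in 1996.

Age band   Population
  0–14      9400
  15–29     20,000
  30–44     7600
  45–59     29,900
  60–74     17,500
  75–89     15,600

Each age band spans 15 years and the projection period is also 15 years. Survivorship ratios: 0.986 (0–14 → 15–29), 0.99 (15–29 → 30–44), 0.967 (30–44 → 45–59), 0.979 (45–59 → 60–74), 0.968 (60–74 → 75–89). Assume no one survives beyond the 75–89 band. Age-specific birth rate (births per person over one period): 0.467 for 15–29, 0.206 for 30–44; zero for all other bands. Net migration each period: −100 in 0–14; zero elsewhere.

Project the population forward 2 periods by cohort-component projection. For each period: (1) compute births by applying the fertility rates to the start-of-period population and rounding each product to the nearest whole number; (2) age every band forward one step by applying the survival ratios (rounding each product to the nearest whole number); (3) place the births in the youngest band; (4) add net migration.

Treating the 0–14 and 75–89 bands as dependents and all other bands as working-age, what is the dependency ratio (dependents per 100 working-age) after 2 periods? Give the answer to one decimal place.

79.4

Call the bands 1 to 6, youngest first.
Period 1.
Births: 20000 * 0.467 = 9340 ; 7600 * 0.206 = 1566 → total 10906
Band 2: 9400 * 0.986 = 9268
Band 3: 20000 * 0.99 = 19800
Band 4: 7600 * 0.967 = 7349
Band 5: 29900 * 0.979 = 29272
Band 6: 17500 * 0.968 = 16940
Net migration: Band 1 − 100 → 10806
End of period: [10806, 9268, 19800, 7349, 29272, 16940]
Period 2.
Births: 9268 * 0.467 = 4328 ; 19800 * 0.206 = 4079 → total 8407
Band 2: 10806 * 0.986 = 10655
Band 3: 9268 * 0.99 = 9175
Band 4: 19800 * 0.967 = 19147
Band 5: 7349 * 0.979 = 7195
Band 6: 29272 * 0.968 = 28335
Net migration: Band 1 − 100 → 8307
End of period: [8307, 10655, 9175, 19147, 7195, 28335]
Dependents (band 0–14 + band 75–89) = 8307 + 28335 = 36642; working-age = 46172; ratio = 36642/46172 × 100 = 79.4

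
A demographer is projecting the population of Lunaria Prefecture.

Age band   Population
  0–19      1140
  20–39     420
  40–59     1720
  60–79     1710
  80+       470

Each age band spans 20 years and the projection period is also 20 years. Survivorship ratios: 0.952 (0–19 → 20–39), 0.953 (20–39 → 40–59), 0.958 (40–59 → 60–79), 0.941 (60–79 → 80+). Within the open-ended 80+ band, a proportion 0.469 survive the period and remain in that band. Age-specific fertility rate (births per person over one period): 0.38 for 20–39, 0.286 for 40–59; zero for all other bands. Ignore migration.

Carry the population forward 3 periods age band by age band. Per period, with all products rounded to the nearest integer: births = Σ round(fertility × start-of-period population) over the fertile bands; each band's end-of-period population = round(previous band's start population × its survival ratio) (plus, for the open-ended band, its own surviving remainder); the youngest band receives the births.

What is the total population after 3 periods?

[period 1]
Births: 420 × 0.38 = 160, 1720 × 0.286 = 492 → 652
20–39: 1140 × 0.952 = 1085
40–59: 420 × 0.953 = 400
60–79: 1720 × 0.958 = 1648
80+: 1710 × 0.941 + 470 × 0.469 = 1609 + 220 = 1829
Giving 652 / 1085 / 400 / 1648 / 1829.
[period 2]
Births: 1085 × 0.38 = 412, 400 × 0.286 = 114 → 526
20–39: 652 × 0.952 = 621
40–59: 1085 × 0.953 = 1034
60–79: 400 × 0.958 = 383
80+: 1648 × 0.941 + 1829 × 0.469 = 1551 + 858 = 2409
Giving 526 / 621 / 1034 / 383 / 2409.
[period 3]
Births: 621 × 0.38 = 236, 1034 × 0.286 = 296 → 532
20–39: 526 × 0.952 = 501
40–59: 621 × 0.953 = 592
60–79: 1034 × 0.958 = 991
80+: 383 × 0.941 + 2409 × 0.469 = 360 + 1130 = 1490
Giving 532 / 501 / 592 / 991 / 1490.
Total after period 3: 532 + 501 + 592 + 991 + 1490 = 4106

4106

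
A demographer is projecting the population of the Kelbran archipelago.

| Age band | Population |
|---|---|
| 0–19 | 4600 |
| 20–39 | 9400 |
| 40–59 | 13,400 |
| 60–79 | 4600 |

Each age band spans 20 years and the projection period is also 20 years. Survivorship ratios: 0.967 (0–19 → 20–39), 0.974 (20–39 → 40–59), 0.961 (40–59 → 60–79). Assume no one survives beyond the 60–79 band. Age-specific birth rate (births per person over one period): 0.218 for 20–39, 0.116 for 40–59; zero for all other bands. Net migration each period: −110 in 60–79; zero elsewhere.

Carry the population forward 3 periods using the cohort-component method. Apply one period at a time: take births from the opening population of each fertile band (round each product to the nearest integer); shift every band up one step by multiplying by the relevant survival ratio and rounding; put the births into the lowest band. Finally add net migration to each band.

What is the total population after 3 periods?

10674

After projecting period 1:
Births: 9400 × 0.218 = 2049 ; 13400 × 0.116 = 1554 ⇒ total 3603
20–39: 4600 × 0.967 = 4448
40–59: 9400 × 0.974 = 9156
60–79: 13400 × 0.961 = 12877
Net migration: 60–79 − 110 → 12767
Population now: 0–19=3603, 20–39=4448, 40–59=9156, 60–79=12767
After projecting period 2:
Births: 4448 × 0.218 = 970 ; 9156 × 0.116 = 1062 ⇒ total 2032
20–39: 3603 × 0.967 = 3484
40–59: 4448 × 0.974 = 4332
60–79: 9156 × 0.961 = 8799
Net migration: 60–79 − 110 → 8689
Population now: 0–19=2032, 20–39=3484, 40–59=4332, 60–79=8689
After projecting period 3:
Births: 3484 × 0.218 = 760 ; 4332 × 0.116 = 503 ⇒ total 1263
20–39: 2032 × 0.967 = 1965
40–59: 3484 × 0.974 = 3393
60–79: 4332 × 0.961 = 4163
Net migration: 60–79 − 110 → 4053
Population now: 0–19=1263, 20–39=1965, 40–59=3393, 60–79=4053
Total after period 3: 1263 + 1965 + 3393 + 4053 = 10674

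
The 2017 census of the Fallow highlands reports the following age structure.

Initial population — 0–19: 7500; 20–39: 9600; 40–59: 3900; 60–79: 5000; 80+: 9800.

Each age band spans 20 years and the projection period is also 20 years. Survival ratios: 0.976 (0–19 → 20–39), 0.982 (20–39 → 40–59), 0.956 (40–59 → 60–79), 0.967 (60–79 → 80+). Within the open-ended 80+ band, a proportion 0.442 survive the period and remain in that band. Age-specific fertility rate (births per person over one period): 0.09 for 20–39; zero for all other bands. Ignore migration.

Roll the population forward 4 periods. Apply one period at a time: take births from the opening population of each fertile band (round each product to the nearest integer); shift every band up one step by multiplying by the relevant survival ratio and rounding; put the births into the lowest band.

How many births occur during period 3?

76

Period 1:
Births: 9600 × 0.09 = 864
20–39: 7500 × 0.976 = 7320
40–59: 9600 × 0.982 = 9427
60–79: 3900 × 0.956 = 3728
80+: 5000 × 0.967 + 9800 × 0.442 = 4835 + 4332 = 9167
Giving 864 / 7320 / 9427 / 3728 / 9167.
Period 2:
Births: 7320 × 0.09 = 659
20–39: 864 × 0.976 = 843
40–59: 7320 × 0.982 = 7188
60–79: 9427 × 0.956 = 9012
80+: 3728 × 0.967 + 9167 × 0.442 = 3605 + 4052 = 7657
Giving 659 / 843 / 7188 / 9012 / 7657.
Period 3:
Births: 843 × 0.09 = 76
20–39: 659 × 0.976 = 643
40–59: 843 × 0.982 = 828
60–79: 7188 × 0.956 = 6872
80+: 9012 × 0.967 + 7657 × 0.442 = 8715 + 3384 = 12099
Giving 76 / 643 / 828 / 6872 / 12099.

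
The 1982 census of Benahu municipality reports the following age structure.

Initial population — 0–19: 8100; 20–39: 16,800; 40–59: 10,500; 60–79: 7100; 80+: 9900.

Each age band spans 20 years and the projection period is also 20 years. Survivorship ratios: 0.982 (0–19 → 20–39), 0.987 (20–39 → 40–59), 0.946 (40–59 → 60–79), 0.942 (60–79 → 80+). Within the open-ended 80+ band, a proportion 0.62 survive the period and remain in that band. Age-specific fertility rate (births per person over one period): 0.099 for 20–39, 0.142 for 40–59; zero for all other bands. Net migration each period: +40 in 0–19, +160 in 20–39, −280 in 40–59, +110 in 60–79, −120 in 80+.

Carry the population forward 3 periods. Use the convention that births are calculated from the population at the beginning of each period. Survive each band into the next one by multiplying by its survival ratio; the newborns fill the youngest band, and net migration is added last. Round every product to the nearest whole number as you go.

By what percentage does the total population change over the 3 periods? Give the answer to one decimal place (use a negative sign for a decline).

After projecting period 1:
Births: 16800 * 0.099 = 1663  |  10500 * 0.142 = 1491 → 3154
20–39: 8100 * 0.982 = 7954
40–59: 16800 * 0.987 = 16582
60–79: 10500 * 0.946 = 9933
80+: 7100 * 0.942 + 9900 * 0.62 = 6688 + 6138 = 12826
Net migration: 0–19 + 40 → 3194; 20–39 + 160 → 8114; 40–59 − 280 → 16302; 60–79 + 110 → 10043; 80+ − 120 → 12706
End of period: [3194, 8114, 16302, 10043, 12706]
After projecting period 2:
Births: 8114 * 0.099 = 803  |  16302 * 0.142 = 2315 → 3118
20–39: 3194 * 0.982 = 3137
40–59: 8114 * 0.987 = 8009
60–79: 16302 * 0.946 = 15422
80+: 10043 * 0.942 + 12706 * 0.62 = 9461 + 7878 = 17339
Net migration: 0–19 + 40 → 3158; 20–39 + 160 → 3297; 40–59 − 280 → 7729; 60–79 + 110 → 15532; 80+ − 120 → 17219
End of period: [3158, 3297, 7729, 15532, 17219]
After projecting period 3:
Births: 3297 * 0.099 = 326  |  7729 * 0.142 = 1098 → 1424
20–39: 3158 * 0.982 = 3101
40–59: 3297 * 0.987 = 3254
60–79: 7729 * 0.946 = 7312
80+: 15532 * 0.942 + 17219 * 0.62 = 14631 + 10676 = 25307
Net migration: 0–19 + 40 → 1464; 20–39 + 160 → 3261; 40–59 − 280 → 2974; 60–79 + 110 → 7422; 80+ − 120 → 25187
End of period: [1464, 3261, 2974, 7422, 25187]
Total: 52400 → 40308; change = -12092; percentage change = -23.1%

-23.1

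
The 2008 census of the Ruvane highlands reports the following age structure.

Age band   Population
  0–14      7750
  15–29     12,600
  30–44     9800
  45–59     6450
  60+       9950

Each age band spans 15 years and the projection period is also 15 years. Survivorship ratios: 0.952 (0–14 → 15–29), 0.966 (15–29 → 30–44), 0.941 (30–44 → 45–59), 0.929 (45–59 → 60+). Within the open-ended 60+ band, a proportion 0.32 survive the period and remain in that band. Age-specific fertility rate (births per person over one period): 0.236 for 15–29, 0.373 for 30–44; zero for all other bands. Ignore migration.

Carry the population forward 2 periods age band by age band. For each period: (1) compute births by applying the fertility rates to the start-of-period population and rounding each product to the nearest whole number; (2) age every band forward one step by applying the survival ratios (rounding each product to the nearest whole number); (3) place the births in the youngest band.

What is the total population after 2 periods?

42676

— Period 1 —
Births: 12600 * 0.236 = 2974 ; 9800 * 0.373 = 3655 — total 6629
15–29: 7750 * 0.952 = 7378
30–44: 12600 * 0.966 = 12172
45–59: 9800 * 0.941 = 9222
60+: 6450 * 0.929 + 9950 * 0.32 = 5992 + 3184 = 9176
End of period: [6629, 7378, 12172, 9222, 9176]
— Period 2 —
Births: 7378 * 0.236 = 1741 ; 12172 * 0.373 = 4540 — total 6281
15–29: 6629 * 0.952 = 6311
30–44: 7378 * 0.966 = 7127
45–59: 12172 * 0.941 = 11454
60+: 9222 * 0.929 + 9176 * 0.32 = 8567 + 2936 = 11503
End of period: [6281, 6311, 7127, 11454, 11503]
Total after period 2: 6281 + 6311 + 7127 + 11454 + 11503 = 42676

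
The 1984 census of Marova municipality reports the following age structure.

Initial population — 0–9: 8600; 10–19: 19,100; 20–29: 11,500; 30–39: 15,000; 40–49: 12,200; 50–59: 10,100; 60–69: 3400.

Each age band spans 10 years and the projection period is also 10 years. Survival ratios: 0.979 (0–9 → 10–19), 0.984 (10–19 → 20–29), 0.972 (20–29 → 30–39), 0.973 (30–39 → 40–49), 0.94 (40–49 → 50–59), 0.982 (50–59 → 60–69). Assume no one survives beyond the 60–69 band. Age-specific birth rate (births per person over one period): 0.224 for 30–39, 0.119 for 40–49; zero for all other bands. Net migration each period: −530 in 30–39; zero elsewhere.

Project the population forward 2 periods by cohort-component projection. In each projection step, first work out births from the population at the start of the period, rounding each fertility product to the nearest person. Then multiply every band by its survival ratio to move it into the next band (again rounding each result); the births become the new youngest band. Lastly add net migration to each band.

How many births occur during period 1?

Let band 1 be 0–9 through band 7 = 60–69.
[period 1]
Births: 15000 × 0.224 = 3360, 12200 × 0.119 = 1452 → total 4812
Band 2: 8600 × 0.979 = 8419
Band 3: 19100 × 0.984 = 18794
Band 4: 11500 × 0.972 = 11178
Band 5: 15000 × 0.973 = 14595
Band 6: 12200 × 0.94 = 11468
Band 7: 10100 × 0.982 = 9918
Net migration: Band 4 − 530 → 10648
End of period: [4812, 8419, 18794, 10648, 14595, 11468, 9918]

4812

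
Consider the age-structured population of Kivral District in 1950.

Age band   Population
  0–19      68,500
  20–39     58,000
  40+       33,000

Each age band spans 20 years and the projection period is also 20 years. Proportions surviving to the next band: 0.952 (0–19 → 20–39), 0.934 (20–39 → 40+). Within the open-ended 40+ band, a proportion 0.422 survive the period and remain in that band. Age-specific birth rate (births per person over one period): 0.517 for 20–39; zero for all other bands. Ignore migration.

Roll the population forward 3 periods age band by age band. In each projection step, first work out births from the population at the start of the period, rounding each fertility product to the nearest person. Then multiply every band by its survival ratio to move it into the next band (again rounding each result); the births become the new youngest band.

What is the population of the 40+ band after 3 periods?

64493

(Bands numbered youngest = 1 to oldest = 3.)
After projecting period 1:
Births: 58000 × 0.517 = 29986
Band 2: 68500 × 0.952 = 65212
Band 3: 58000 × 0.934 + 33000 × 0.422 = 54172 + 13926 = 68098
End of period: [29986, 65212, 68098]
After projecting period 2:
Births: 65212 × 0.517 = 33715
Band 2: 29986 × 0.952 = 28547
Band 3: 65212 × 0.934 + 68098 × 0.422 = 60908 + 28737 = 89645
End of period: [33715, 28547, 89645]
After projecting period 3:
Births: 28547 × 0.517 = 14759
Band 2: 33715 × 0.952 = 32097
Band 3: 28547 × 0.934 + 89645 × 0.422 = 26663 + 37830 = 64493
End of period: [14759, 32097, 64493]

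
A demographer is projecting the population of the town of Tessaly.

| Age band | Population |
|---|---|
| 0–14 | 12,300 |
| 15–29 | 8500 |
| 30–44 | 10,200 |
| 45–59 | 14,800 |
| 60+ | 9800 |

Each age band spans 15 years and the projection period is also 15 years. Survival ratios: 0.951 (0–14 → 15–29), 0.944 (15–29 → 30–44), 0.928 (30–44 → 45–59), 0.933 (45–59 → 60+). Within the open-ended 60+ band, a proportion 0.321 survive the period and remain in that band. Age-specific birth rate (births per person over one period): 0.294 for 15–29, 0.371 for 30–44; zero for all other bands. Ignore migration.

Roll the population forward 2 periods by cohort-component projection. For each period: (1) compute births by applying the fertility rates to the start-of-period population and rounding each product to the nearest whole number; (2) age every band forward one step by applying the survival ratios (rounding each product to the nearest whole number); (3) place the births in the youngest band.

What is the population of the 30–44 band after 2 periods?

(Bands numbered youngest = 1 to oldest = 5.)
Period 1:
Births: 8500 × 0.294 = 2499 ; 10200 × 0.371 = 3784 → 6283
Band 2: 12300 × 0.951 = 11697
Band 3: 8500 × 0.944 = 8024
Band 4: 10200 × 0.928 = 9466
Band 5: 14800 × 0.933 + 9800 × 0.321 = 13808 + 3146 = 16954
→ [6283, 11697, 8024, 9466, 16954]
Period 2:
Births: 11697 × 0.294 = 3439 ; 8024 × 0.371 = 2977 → 6416
Band 2: 6283 × 0.951 = 5975
Band 3: 11697 × 0.944 = 11042
Band 4: 8024 × 0.928 = 7446
Band 5: 9466 × 0.933 + 16954 × 0.321 = 8832 + 5442 = 14274
→ [6416, 5975, 11042, 7446, 14274]

11042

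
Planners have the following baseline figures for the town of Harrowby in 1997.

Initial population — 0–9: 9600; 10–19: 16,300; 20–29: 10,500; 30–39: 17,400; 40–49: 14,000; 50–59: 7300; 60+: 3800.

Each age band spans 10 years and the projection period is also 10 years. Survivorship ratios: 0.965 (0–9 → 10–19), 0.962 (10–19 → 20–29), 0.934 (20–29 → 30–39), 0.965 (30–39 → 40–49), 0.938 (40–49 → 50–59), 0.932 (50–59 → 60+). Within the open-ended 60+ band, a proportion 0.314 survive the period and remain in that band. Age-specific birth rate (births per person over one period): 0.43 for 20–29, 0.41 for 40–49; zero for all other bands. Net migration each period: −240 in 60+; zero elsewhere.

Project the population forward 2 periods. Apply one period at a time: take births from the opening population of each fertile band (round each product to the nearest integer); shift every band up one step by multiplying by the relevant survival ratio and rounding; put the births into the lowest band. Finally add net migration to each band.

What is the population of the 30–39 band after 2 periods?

14646

(Bands numbered youngest = 1 to oldest = 7.)
Period 1.
Births: 10500 × 0.43 = 4515  |  14000 × 0.41 = 5740 — total 10255
Band 2: 9600 × 0.965 = 9264
Band 3: 16300 × 0.962 = 15681
Band 4: 10500 × 0.934 = 9807
Band 5: 17400 × 0.965 = 16791
Band 6: 14000 × 0.938 = 13132
Band 7: 7300 × 0.932 + 3800 × 0.314 = 6804 + 1193 = 7997
Net migration: Band 7 − 240 → 7757
Population now: 0–9=10255, 10–19=9264, 20–29=15681, 30–39=9807, 40–49=16791, 50–59=13132, 60+=7757
Period 2.
Births: 15681 × 0.43 = 6743  |  16791 × 0.41 = 6884 — total 13627
Band 2: 10255 × 0.965 = 9896
Band 3: 9264 × 0.962 = 8912
Band 4: 15681 × 0.934 = 14646
Band 5: 9807 × 0.965 = 9464
Band 6: 16791 × 0.938 = 15750
Band 7: 13132 × 0.932 + 7757 × 0.314 = 12239 + 2436 = 14675
Net migration: Band 7 − 240 → 14435
Population now: 0–9=13627, 10–19=9896, 20–29=8912, 30–39=14646, 40–49=9464, 50–59=15750, 60+=14435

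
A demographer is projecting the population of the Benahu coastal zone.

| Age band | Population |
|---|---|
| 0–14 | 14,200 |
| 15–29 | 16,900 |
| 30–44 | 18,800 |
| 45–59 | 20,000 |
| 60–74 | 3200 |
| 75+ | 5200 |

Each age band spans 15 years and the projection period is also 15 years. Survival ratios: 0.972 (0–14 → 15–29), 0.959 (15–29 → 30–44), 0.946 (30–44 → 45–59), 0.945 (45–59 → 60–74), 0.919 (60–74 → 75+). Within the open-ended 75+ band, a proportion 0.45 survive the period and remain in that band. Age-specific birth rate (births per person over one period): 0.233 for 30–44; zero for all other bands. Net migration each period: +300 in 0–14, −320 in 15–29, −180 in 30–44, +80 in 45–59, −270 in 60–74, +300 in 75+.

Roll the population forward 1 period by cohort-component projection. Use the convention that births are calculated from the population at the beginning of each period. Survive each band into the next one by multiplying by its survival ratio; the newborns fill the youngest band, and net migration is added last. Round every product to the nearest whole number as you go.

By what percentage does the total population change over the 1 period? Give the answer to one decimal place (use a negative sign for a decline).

-2.6

Period 1.
Births: 18800 × 0.233 = 4380
15–29: 14200 × 0.972 = 13802
30–44: 16900 × 0.959 = 16207
45–59: 18800 × 0.946 = 17785
60–74: 20000 × 0.945 = 18900
75+: 3200 × 0.919 + 5200 × 0.45 = 2941 + 2340 = 5281
Net migration: 0–14 + 300 → 4680; 15–29 − 320 → 13482; 30–44 − 180 → 16027; 45–59 + 80 → 17865; 60–74 − 270 → 18630; 75+ + 300 → 5581
→ [4680, 13482, 16027, 17865, 18630, 5581]
Total: 78300 → 76265; change = -2035; percentage change = -2.6%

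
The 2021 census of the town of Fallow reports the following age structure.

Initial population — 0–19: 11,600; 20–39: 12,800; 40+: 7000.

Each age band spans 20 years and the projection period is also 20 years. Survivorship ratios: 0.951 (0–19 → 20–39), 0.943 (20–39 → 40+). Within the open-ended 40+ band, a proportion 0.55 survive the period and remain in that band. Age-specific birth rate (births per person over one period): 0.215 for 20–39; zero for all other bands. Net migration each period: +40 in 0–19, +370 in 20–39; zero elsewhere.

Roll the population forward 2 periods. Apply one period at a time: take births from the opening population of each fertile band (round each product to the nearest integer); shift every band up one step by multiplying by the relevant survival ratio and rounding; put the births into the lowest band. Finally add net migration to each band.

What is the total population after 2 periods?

— Period 1 —
Births: 12800 × 0.215 = 2752
20–39: 11600 × 0.951 = 11032
40+: 12800 × 0.943 + 7000 × 0.55 = 12070 + 3850 = 15920
Net migration: 0–19 + 40 → 2792; 20–39 + 370 → 11402
Population now: 0–19=2792, 20–39=11402, 40+=15920
— Period 2 —
Births: 11402 × 0.215 = 2451
20–39: 2792 × 0.951 = 2655
40+: 11402 × 0.943 + 15920 × 0.55 = 10752 + 8756 = 19508
Net migration: 0–19 + 40 → 2491; 20–39 + 370 → 3025
Population now: 0–19=2491, 20–39=3025, 40+=19508
Total after period 2: 2491 + 3025 + 19508 = 25024

25024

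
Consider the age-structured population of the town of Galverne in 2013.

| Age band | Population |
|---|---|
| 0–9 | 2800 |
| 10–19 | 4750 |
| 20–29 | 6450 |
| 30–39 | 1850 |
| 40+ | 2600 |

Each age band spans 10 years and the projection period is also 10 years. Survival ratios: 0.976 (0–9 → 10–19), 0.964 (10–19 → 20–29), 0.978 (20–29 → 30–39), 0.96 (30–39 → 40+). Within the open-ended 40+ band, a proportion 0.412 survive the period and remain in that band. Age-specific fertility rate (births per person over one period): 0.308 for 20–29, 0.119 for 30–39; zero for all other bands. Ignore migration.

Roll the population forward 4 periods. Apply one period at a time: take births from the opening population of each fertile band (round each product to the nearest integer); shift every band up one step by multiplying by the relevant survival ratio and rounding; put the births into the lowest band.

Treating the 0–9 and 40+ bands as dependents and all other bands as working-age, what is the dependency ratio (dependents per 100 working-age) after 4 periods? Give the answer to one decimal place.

119.4

Call the bands 1 to 5, youngest first.
— Period 1 —
Births: 6450 × 0.308 = 1987, 1850 × 0.119 = 220 ⇒ total 2207
Band 2: 2800 × 0.976 = 2733
Band 3: 4750 × 0.964 = 4579
Band 4: 6450 × 0.978 = 6308
Band 5: 1850 × 0.96 + 2600 × 0.412 = 1776 + 1071 = 2847
End of period: [2207, 2733, 4579, 6308, 2847]
— Period 2 —
Births: 4579 × 0.308 = 1410, 6308 × 0.119 = 751 ⇒ total 2161
Band 2: 2207 × 0.976 = 2154
Band 3: 2733 × 0.964 = 2635
Band 4: 4579 × 0.978 = 4478
Band 5: 6308 × 0.96 + 2847 × 0.412 = 6056 + 1173 = 7229
End of period: [2161, 2154, 2635, 4478, 7229]
— Period 3 —
Births: 2635 × 0.308 = 812, 4478 × 0.119 = 533 ⇒ total 1345
Band 2: 2161 × 0.976 = 2109
Band 3: 2154 × 0.964 = 2076
Band 4: 2635 × 0.978 = 2577
Band 5: 4478 × 0.96 + 7229 × 0.412 = 4299 + 2978 = 7277
End of period: [1345, 2109, 2076, 2577, 7277]
— Period 4 —
Births: 2076 × 0.308 = 639, 2577 × 0.119 = 307 ⇒ total 946
Band 2: 1345 × 0.976 = 1313
Band 3: 2109 × 0.964 = 2033
Band 4: 2076 × 0.978 = 2030
Band 5: 2577 × 0.96 + 7277 × 0.412 = 2474 + 2998 = 5472
End of period: [946, 1313, 2033, 2030, 5472]
Dependents (band 0–9 + band 40+) = 946 + 5472 = 6418; working-age = 5376; ratio = 6418/5376 × 100 = 119.4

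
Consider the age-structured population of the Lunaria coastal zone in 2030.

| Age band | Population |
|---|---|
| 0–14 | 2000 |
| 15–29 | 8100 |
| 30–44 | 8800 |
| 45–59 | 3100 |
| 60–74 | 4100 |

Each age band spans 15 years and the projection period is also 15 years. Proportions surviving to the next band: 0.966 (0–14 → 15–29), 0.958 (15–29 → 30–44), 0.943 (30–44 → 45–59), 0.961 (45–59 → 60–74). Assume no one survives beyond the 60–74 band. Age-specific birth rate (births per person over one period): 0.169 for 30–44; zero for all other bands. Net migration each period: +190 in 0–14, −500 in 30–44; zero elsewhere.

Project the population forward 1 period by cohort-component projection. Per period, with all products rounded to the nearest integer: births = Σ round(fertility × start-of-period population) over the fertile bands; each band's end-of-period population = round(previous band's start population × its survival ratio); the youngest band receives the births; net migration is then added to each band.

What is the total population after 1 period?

[period 1]
Births: 8800 × 0.169 = 1487
15–29: 2000 × 0.966 = 1932
30–44: 8100 × 0.958 = 7760
45–59: 8800 × 0.943 = 8298
60–74: 3100 × 0.961 = 2979
Net migration: 0–14 + 190 → 1677; 30–44 − 500 → 7260
→ [1677, 1932, 7260, 8298, 2979]
Total after period 1: 1677 + 1932 + 7260 + 8298 + 2979 = 22146

22146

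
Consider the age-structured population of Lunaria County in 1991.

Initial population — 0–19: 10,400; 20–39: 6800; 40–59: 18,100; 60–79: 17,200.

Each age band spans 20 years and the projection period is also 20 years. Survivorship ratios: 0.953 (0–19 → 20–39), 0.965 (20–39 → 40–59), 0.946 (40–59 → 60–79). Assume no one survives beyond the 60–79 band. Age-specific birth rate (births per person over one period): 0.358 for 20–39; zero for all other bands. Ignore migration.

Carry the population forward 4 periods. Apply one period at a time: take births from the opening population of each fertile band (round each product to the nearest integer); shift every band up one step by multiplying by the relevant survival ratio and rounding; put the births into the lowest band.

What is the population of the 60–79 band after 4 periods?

After projecting period 1:
Births: 6800 * 0.358 = 2434
20–39: 10400 * 0.953 = 9911
40–59: 6800 * 0.965 = 6562
60–79: 18100 * 0.946 = 17123
Giving 2434 / 9911 / 6562 / 17123.
After projecting period 2:
Births: 9911 * 0.358 = 3548
20–39: 2434 * 0.953 = 2320
40–59: 9911 * 0.965 = 9564
60–79: 6562 * 0.946 = 6208
Giving 3548 / 2320 / 9564 / 6208.
After projecting period 3:
Births: 2320 * 0.358 = 831
20–39: 3548 * 0.953 = 3381
40–59: 2320 * 0.965 = 2239
60–79: 9564 * 0.946 = 9048
Giving 831 / 3381 / 2239 / 9048.
After projecting period 4:
Births: 3381 * 0.358 = 1210
20–39: 831 * 0.953 = 792
40–59: 3381 * 0.965 = 3263
60–79: 2239 * 0.946 = 2118
Giving 1210 / 792 / 3263 / 2118.

2118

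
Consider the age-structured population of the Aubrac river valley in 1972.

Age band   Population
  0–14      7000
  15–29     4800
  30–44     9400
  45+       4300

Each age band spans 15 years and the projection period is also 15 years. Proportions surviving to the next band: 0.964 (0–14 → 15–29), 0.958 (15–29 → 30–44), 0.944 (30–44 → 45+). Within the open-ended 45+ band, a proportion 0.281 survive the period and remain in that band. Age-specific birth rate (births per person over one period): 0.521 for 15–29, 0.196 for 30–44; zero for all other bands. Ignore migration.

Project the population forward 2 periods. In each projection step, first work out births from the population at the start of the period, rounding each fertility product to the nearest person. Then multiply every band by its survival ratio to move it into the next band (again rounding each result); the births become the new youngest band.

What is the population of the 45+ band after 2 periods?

Period 1.
Births: 4800 × 0.521 = 2501, 9400 × 0.196 = 1842 — total 4343
15–29: 7000 × 0.964 = 6748
30–44: 4800 × 0.958 = 4598
45+: 9400 × 0.944 + 4300 × 0.281 = 8874 + 1208 = 10082
Giving 4343 / 6748 / 4598 / 10082.
Period 2.
Births: 6748 × 0.521 = 3516, 4598 × 0.196 = 901 — total 4417
15–29: 4343 × 0.964 = 4187
30–44: 6748 × 0.958 = 6465
45+: 4598 × 0.944 + 10082 × 0.281 = 4341 + 2833 = 7174
Giving 4417 / 4187 / 6465 / 7174.

7174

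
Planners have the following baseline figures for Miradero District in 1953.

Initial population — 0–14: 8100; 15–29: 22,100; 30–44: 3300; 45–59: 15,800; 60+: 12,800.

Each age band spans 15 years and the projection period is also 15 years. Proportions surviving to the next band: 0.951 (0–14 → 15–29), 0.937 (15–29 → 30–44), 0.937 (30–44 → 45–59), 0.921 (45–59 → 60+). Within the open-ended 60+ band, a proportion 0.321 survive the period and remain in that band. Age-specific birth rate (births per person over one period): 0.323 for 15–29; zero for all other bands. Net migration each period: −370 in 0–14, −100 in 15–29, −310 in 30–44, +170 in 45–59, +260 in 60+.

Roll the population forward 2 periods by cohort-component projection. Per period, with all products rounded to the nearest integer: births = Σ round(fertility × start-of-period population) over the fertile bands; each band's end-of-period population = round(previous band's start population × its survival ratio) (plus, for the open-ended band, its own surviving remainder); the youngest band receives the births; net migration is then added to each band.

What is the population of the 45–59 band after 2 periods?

19283

After projecting period 1:
Births: 22100 * 0.323 = 7138
15–29: 8100 * 0.951 = 7703
30–44: 22100 * 0.937 = 20708
45–59: 3300 * 0.937 = 3092
60+: 15800 * 0.921 + 12800 * 0.321 = 14552 + 4109 = 18661
Net migration: 0–14 − 370 → 6768; 15–29 − 100 → 7603; 30–44 − 310 → 20398; 45–59 + 170 → 3262; 60+ + 260 → 18921
Population now: 0–14=6768, 15–29=7603, 30–44=20398, 45–59=3262, 60+=18921
After projecting period 2:
Births: 7603 * 0.323 = 2456
15–29: 6768 * 0.951 = 6436
30–44: 7603 * 0.937 = 7124
45–59: 20398 * 0.937 = 19113
60+: 3262 * 0.921 + 18921 * 0.321 = 3004 + 6074 = 9078
Net migration: 0–14 − 370 → 2086; 15–29 − 100 → 6336; 30–44 − 310 → 6814; 45–59 + 170 → 19283; 60+ + 260 → 9338
Population now: 0–14=2086, 15–29=6336, 30–44=6814, 45–59=19283, 60+=9338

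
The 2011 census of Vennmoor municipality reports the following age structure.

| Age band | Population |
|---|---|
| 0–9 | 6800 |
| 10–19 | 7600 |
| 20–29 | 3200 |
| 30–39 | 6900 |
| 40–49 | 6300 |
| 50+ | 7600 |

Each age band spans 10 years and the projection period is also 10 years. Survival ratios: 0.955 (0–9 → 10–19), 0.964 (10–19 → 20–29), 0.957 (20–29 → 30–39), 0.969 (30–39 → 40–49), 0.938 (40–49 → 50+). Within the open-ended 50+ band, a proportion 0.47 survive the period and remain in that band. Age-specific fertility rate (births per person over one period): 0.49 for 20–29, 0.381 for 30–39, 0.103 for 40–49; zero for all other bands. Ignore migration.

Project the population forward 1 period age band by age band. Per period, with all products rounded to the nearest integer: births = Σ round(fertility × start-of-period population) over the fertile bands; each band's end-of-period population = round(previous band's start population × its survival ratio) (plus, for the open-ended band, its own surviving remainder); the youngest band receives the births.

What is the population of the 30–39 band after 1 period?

3062

[period 1]
Births: 3200 × 0.49 = 1568 ; 6900 × 0.381 = 2629 ; 6300 × 0.103 = 649 → 4846
10–19: 6800 × 0.955 = 6494
20–29: 7600 × 0.964 = 7326
30–39: 3200 × 0.957 = 3062
40–49: 6900 × 0.969 = 6686
50+: 6300 × 0.938 + 7600 × 0.47 = 5909 + 3572 = 9481
→ [4846, 6494, 7326, 3062, 6686, 9481]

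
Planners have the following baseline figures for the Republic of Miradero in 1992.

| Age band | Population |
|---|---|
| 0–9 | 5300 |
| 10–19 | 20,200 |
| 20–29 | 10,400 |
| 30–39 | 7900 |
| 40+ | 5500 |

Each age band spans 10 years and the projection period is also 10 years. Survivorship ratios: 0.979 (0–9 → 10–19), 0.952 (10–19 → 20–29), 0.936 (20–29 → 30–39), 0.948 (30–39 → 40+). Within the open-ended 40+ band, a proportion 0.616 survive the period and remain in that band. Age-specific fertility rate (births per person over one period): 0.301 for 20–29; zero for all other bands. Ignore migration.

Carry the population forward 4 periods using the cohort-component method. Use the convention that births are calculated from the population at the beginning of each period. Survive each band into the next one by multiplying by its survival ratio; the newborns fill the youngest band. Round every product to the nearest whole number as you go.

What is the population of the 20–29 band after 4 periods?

5394

After projecting period 1:
Births: 10400 × 0.301 = 3130
10–19: 5300 × 0.979 = 5189
20–29: 20200 × 0.952 = 19230
30–39: 10400 × 0.936 = 9734
40+: 7900 × 0.948 + 5500 × 0.616 = 7489 + 3388 = 10877
→ [3130, 5189, 19230, 9734, 10877]
After projecting period 2:
Births: 19230 × 0.301 = 5788
10–19: 3130 × 0.979 = 3064
20–29: 5189 × 0.952 = 4940
30–39: 19230 × 0.936 = 17999
40+: 9734 × 0.948 + 10877 × 0.616 = 9228 + 6700 = 15928
→ [5788, 3064, 4940, 17999, 15928]
After projecting period 3:
Births: 4940 × 0.301 = 1487
10–19: 5788 × 0.979 = 5666
20–29: 3064 × 0.952 = 2917
30–39: 4940 × 0.936 = 4624
40+: 17999 × 0.948 + 15928 × 0.616 = 17063 + 9812 = 26875
→ [1487, 5666, 2917, 4624, 26875]
After projecting period 4:
Births: 2917 × 0.301 = 878
10–19: 1487 × 0.979 = 1456
20–29: 5666 × 0.952 = 5394
30–39: 2917 × 0.936 = 2730
40+: 4624 × 0.948 + 26875 × 0.616 = 4384 + 16555 = 20939
→ [878, 1456, 5394, 2730, 20939]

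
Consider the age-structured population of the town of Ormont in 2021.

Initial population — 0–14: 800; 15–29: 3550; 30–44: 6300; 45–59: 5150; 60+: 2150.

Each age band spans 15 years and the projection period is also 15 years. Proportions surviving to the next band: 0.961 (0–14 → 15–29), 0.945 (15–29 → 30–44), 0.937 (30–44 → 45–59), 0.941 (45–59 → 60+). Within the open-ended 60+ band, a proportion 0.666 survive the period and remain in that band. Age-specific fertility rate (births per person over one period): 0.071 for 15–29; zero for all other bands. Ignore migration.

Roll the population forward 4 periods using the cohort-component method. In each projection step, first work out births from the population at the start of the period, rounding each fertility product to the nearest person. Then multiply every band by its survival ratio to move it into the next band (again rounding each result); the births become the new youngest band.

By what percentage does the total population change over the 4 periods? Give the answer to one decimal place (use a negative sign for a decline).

Period 1.
Births: 3550 * 0.071 = 252
15–29: 800 * 0.961 = 769
30–44: 3550 * 0.945 = 3355
45–59: 6300 * 0.937 = 5903
60+: 5150 * 0.941 + 2150 * 0.666 = 4846 + 1432 = 6278
End of period: [252, 769, 3355, 5903, 6278]
Period 2.
Births: 769 * 0.071 = 55
15–29: 252 * 0.961 = 242
30–44: 769 * 0.945 = 727
45–59: 3355 * 0.937 = 3144
60+: 5903 * 0.941 + 6278 * 0.666 = 5555 + 4181 = 9736
End of period: [55, 242, 727, 3144, 9736]
Period 3.
Births: 242 * 0.071 = 17
15–29: 55 * 0.961 = 53
30–44: 242 * 0.945 = 229
45–59: 727 * 0.937 = 681
60+: 3144 * 0.941 + 9736 * 0.666 = 2959 + 6484 = 9443
End of period: [17, 53, 229, 681, 9443]
Period 4.
Births: 53 * 0.071 = 4
15–29: 17 * 0.961 = 16
30–44: 53 * 0.945 = 50
45–59: 229 * 0.937 = 215
60+: 681 * 0.941 + 9443 * 0.666 = 641 + 6289 = 6930
End of period: [4, 16, 50, 215, 6930]
Total: 17950 → 7215; change = -10735; percentage change = -59.8%

-59.8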